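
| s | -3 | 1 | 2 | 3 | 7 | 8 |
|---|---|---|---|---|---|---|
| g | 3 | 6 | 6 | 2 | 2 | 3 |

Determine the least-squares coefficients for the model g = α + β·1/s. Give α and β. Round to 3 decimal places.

From the data, Σ1 = 6, Σ1/s = 99/56, Σ1/s·1/s = 42569/28224.
Moment sums: Σg = 22, Σ1/s·g = 1567/168.
So XᵀX·[α, β]ᵀ = Xᵀg: [[6, 99/56]; [99/56, 42569/28224]]·[α, β]ᵀ = [22, 1567/168]ᵀ.
Eliminating β: (42569/28224)·(row 1) − (99/56)·(row 2) gives (55735/9408)·α = (42569/28224)·22 − (99/56)·(1567/168) = 471119/28224, so α = 471119/167205.
Then β = ((1567/168) − (99/56)·(471119/167205))/(42569/28224) = 160608/55735.

α = 2.818, β = 2.882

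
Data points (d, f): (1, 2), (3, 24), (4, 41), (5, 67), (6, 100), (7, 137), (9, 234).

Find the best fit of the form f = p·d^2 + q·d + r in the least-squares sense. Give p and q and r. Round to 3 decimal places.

Normal-equation sums: Σd^2·d^2 = 11221, Σd^2·d = 1505, Σd^2 = 217, Σd·d = 217, Σd = 35, Σ1 = 7.
Moment sums: Σd^2·f = 31816, Σd·f = 4238, Σf = 605.
So XᵀX·[p, q, r]ᵀ = Xᵀf: [[11221, 1505, 217]; [1505, 217, 35]; [217, 35, 7]]·[p, q, r]ᵀ = [31816, 4238, 605]ᵀ.
Row-reducing yields p = 19/6, q = -39/14, r = 46/21.

p = 3.167, q = -2.786, r = 2.190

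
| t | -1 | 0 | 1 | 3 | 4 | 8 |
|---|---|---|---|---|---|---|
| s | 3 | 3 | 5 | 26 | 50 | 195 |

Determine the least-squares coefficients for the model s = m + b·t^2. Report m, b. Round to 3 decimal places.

m = 1.100, b = 3.026

From the data, Σ1 = 6, Σt^2 = 91, Σt^2·t^2 = 4435.
For Xᵀs: Σs = 282, Σt^2·s = 13522.
Normal equations: [[6, 91]; [91, 4435]]·[m, b]ᵀ = [282, 13522]ᵀ.
Determinant 6·4435 − 91² = 18329.
m = (282·4435 − 91·13522)/18329 = 20168/18329; b = (6·13522 − 91·282)/18329 = 55470/18329.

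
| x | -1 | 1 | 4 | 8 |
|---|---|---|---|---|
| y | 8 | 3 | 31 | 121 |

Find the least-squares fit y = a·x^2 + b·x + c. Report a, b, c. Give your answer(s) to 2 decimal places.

From the data, Σx^2·x^2 = 4354, Σx^2·x = 576, Σx^2 = 82, Σx·x = 82, Σx = 12, Σ1 = 4.
And Σx^2·y = 8251, Σx·y = 1087, Σy = 163.
Solving the 3×3 system (Gaussian elimination) gives a = 9499/4686, b = -219/142, c = 8953/2343.

a = 2.03, b = -1.54, c = 3.82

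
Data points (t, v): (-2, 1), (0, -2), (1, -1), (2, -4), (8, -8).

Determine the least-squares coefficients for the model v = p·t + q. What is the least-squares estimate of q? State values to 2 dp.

Compute the Gram sums: Σt·t = 73, Σt = 9, Σ1 = 5.
For Xᵀv: Σt·v = -75, Σv = -14.
So XᵀX·[p, q]ᵀ = Xᵀv: [[73, 9]; [9, 5]]·[p, q]ᵀ = [-75, -14]ᵀ.
Eliminating q: 5·(row 1) − 9·(row 2) gives 284·p = 5·(-75) − 9·(-14) = -249, so p = -249/284.
Then q = ((-14) − 9·(-249/284))/5 = -347/284.

q = -1.22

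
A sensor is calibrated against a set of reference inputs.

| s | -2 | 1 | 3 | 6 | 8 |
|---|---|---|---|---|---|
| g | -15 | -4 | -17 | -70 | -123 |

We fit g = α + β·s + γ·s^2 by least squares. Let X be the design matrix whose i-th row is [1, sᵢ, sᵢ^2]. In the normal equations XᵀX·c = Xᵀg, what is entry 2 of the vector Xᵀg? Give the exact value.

Entry 2 ↔ basis s, so (Xᵀg)_{2} = Σᵢ (s)·gᵢ = (-2)·(-15) + (1)·(-4) + (3)·(-17) + (6)·(-70) + (8)·(-123) = -1429.

-1429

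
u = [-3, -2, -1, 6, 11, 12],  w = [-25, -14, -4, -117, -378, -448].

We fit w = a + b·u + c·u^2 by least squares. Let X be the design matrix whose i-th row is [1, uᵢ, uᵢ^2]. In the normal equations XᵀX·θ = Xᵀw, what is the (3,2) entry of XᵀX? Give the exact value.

Row 3 ↔ basis u^2, column 2 ↔ basis u, so (XᵀX)_{3,2} = Σᵢ (u^2)·(u) = (9)·(-3) + (4)·(-2) + (1)·(-1) + (36)·(6) + (121)·(11) + (144)·(12) = 3239.

3239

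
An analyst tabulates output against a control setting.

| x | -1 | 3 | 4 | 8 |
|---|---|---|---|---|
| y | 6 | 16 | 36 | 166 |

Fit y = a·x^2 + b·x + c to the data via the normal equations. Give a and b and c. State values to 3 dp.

Normal-equation sums: Σx^2·x^2 = 4434, Σx^2·x = 602, Σx^2 = 90, Σx·x = 90, Σx = 14, Σ1 = 4.
And Σx^2·y = 11350, Σx·y = 1514, Σy = 224.
So MᵀM·[a, b, c]ᵀ = Mᵀy: [[4434, 602, 90]; [602, 90, 14]; [90, 14, 4]]·[a, b, c]ᵀ = [11350, 1514, 224]ᵀ.
Solving the 3×3 system (Gaussian elimination) gives a = 3, b = -131/41, c = -13/41.

a = 3.000, b = -3.195, c = -0.317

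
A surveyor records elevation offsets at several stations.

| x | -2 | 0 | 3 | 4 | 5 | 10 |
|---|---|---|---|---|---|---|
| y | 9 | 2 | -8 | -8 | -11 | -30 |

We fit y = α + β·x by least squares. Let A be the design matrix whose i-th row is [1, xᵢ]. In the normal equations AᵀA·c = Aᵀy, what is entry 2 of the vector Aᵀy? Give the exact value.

Entry 2 ↔ basis x, so (Aᵀy)_{2} = Σᵢ (x)·yᵢ = (-2)·(9) + (0)·(2) + (3)·(-8) + (4)·(-8) + (5)·(-11) + (10)·(-30) = -429.

-429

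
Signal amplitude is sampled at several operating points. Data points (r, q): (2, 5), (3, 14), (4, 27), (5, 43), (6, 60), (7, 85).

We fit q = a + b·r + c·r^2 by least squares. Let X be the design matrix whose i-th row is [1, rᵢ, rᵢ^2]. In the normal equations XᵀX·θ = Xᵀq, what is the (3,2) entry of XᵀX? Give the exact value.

783

Row 3 ↔ basis r^2, column 2 ↔ basis r, so (XᵀX)_{3,2} = Σᵢ (r^2)·(r) = (4)·(2) + (9)·(3) + (16)·(4) + (25)·(5) + (36)·(6) + (49)·(7) = 783.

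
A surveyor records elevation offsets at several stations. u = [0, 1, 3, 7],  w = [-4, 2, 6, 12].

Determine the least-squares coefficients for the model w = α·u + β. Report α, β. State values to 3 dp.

Compute the Gram sums: Σu·u = 59, Σu = 11, Σ1 = 4.
And Σu·w = 104, Σw = 16.
MᵀM·[α, β]ᵀ = Mᵀw becomes [[59, 11]; [11, 4]]·[α, β]ᵀ = [104, 16]ᵀ.
Δ = 59·4 − 11² = 115.
α = (104·4 − 11·16)/115 = 48/23; β = (59·16 − 11·104)/115 = -40/23.

α = 2.087, β = -1.739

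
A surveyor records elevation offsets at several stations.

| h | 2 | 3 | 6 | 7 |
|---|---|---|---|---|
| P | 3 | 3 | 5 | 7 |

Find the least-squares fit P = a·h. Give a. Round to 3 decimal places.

MᵀM·[a]ᵀ = MᵀP reads: 98·a = 94.
(Σh·h = 98, Σh·P = 94.)
Hence a = 94 / 98 ≈ 0.959184.

a = 0.959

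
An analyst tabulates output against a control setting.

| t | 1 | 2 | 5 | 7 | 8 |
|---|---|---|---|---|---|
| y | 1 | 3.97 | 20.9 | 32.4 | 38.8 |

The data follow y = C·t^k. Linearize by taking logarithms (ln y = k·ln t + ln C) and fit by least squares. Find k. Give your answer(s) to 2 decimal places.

Let Y = ln y. Fitting Y = k·ln t + ln C by least squares:
Σln t = 6.3279, Σ(ln t)² = 11.1814, Σln y = 11.5551, Σln t·ln y = 20.2236.
Equations: 11.1814·k + 6.3279·ln C = 20.2236;  6.3279·k + 5·ln C = 11.5551.
Δ = 11.1814·5 − (6.3279)² = 15.8642; k = (20.2236·5 − 6.3279·11.5551)/15.8642 = 1.76488, ln C = (11.1814·11.5551 − 6.3279·20.2236)/15.8642 = 0.07741.

k = 1.76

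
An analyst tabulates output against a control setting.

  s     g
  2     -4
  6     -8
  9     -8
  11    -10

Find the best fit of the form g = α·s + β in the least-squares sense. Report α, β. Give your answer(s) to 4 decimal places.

Compute the Gram sums: Σs·s = 242, Σs = 28, Σ1 = 4.
Right-hand side: Σs·g = -238, Σg = -30.
Normal equations: [[242, 28]; [28, 4]]·[α, β]ᵀ = [-238, -30]ᵀ.
Δ = 242·4 − 28² = 184.
α = ((-238)·4 − 28·(-30))/184 = -14/23; β = (242·(-30) − 28·(-238))/184 = -149/46.

α = -0.6087, β = -3.2391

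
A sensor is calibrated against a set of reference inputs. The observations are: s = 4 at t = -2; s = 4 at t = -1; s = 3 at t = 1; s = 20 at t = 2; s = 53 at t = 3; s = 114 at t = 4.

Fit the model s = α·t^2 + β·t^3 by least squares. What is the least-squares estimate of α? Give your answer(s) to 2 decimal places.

The normal system MᵀM·[α, β]ᵀ = Mᵀs is [[371, 1267]; [1267, 4955]]·[α, β]ᵀ = [2404, 8854]ᵀ.
Eliminating β: 4955·(row 1) − 1267·(row 2) gives 233016·α = 4955·2404 − 1267·8854 = 693802, so α = 346901/116508.
Then β = (8854 − 1267·(346901/116508))/4955 = 17069/16644.

α = 2.98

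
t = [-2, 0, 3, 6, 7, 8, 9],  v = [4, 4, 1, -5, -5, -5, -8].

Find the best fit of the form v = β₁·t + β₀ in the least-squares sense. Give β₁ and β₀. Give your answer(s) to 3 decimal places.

β₁ = -1.135, β₀ = 3.027

Compute the Gram sums: Σt·t = 243, Σt = 31, Σ1 = 7.
For Xᵀv: Σt·v = -182, Σv = -14.
Normal equations: [[243, 31]; [31, 7]]·[β₁, β₀]ᵀ = [-182, -14]ᵀ.
Eliminating β₀: 7·(row 1) − 31·(row 2) gives 740·β₁ = 7·(-182) − 31·(-14) = -840, so β₁ = -42/37.
Then β₀ = ((-14) − 31·(-42/37))/7 = 112/37.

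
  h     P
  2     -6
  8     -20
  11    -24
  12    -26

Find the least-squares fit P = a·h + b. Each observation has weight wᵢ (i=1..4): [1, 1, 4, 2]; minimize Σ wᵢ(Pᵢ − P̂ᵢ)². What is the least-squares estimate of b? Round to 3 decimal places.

With design matrix M, MᵀWM = [[840, 78]; [78, 8]] and MᵀWP = [-1852, -174]ᵀ.
Determinant 840·8 − 78² = 636.
a = ((-1852)·8 − 78·(-174))/636 = -311/159; b = (840·(-174) − 78·(-1852))/636 = -142/53.

b = -2.679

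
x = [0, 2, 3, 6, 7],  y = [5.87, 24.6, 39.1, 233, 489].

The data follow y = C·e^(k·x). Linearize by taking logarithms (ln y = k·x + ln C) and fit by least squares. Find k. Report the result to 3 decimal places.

Let Y = ln y. Fitting Y = k·x + ln C by least squares:
Sums: Σx = 18.0000, Σ(x)² = 98.0000, Σln y = 20.2821, Σx·ln y = 93.4566.
Normal system: [[98.0000, 18.0000]; [18.0000, 5]]·[k, ln C]ᵀ = [93.4566, 20.2821]ᵀ.
Solving (det = 166.0000): k = 0.61569, ln C = 1.83993.

k = 0.616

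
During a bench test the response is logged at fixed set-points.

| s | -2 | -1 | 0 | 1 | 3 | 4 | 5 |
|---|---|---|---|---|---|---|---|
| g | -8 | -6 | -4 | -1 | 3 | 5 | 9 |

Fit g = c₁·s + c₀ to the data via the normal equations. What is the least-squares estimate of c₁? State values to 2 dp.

With design matrix X, XᵀX = [[56, 10]; [10, 7]] and Xᵀg = [95, -2]ᵀ.
Eliminating c₀: 7·(row 1) − 10·(row 2) gives 292·c₁ = 7·95 − 10·(-2) = 685, so c₁ = 685/292.
Then c₀ = ((-2) − 10·(685/292))/7 = -531/146.

c₁ = 2.35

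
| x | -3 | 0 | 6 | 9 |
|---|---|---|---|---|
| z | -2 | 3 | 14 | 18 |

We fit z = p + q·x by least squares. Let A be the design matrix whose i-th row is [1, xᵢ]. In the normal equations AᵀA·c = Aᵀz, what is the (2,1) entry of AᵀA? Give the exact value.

Row 2 ↔ basis x, column 1 ↔ basis 1, so (AᵀA)_{2,1} = Σᵢ x = (-3)·(1) + (0)·(1) + (6)·(1) + (9)·(1) = 12.

12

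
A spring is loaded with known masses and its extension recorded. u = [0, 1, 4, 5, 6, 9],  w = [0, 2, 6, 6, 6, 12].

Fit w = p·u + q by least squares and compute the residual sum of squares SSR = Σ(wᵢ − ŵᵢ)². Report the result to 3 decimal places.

With design matrix M, MᵀM = [[159, 25]; [25, 6]] and Mᵀw = [200, 32]ᵀ.
Eliminating q: 6·(row 1) − 25·(row 2) gives 329·p = 6·200 − 25·32 = 400, so p = 400/329.
Then q = (32 − 25·(400/329))/6 = 88/329.
Residuals: -88/329, 170/329, 286/329, -114/329, -514/329, 260/329; SSR = 1408/329.

SSR = 4.280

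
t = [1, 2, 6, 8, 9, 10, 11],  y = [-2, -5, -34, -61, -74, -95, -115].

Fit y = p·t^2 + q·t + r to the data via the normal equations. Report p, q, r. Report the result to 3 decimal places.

Entries of XᵀX: Σt^2·t^2 = 36611, Σt^2·t = 3797, Σt^2 = 407, Σt·t = 407, Σt = 47, Σ1 = 7.
Moment sums: Σt^2·y = -34559, Σt·y = -3585, Σy = -386.
Inverting the 3×3 Gram matrix, [p, q, r]ᵀ = [-35417/35706, 121819/178530, -61059/29755]ᵀ.

p = -0.992, q = 0.682, r = -2.052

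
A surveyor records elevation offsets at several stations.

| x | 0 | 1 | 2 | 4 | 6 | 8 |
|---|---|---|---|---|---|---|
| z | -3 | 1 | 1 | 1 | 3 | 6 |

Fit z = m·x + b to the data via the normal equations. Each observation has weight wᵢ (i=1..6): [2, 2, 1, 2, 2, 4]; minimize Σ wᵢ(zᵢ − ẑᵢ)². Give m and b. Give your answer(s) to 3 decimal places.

Forming AᵀWA = [[366, 56]; [56, 13]] and AᵀWz = [240, 29]ᵀ gives AᵀWA·[m, b]ᵀ = AᵀWz.
Eliminating b: 13·(row 1) − 56·(row 2) gives 1622·m = 13·240 − 56·29 = 1496, so m = 748/811.
Then b = (29 − 56·(748/811))/13 = -1413/811.

m = 0.922, b = -1.742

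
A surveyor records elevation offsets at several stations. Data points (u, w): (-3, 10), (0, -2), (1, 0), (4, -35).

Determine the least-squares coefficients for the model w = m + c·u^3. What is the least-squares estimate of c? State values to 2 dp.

c = -0.50

From the data, Σ1 = 4, Σu^3 = 38, Σu^3·u^3 = 4826.
Right-hand side: Σw = -27, Σu^3·w = -2510.
AᵀA·[m, c]ᵀ = Aᵀw becomes [[4, 38]; [38, 4826]]·[m, c]ᵀ = [-27, -2510]ᵀ.
Determinant 4·4826 − 38² = 17860.
m = ((-27)·4826 − 38·(-2510))/17860 = -919/470; c = (4·(-2510) − 38·(-27))/17860 = -4507/8930.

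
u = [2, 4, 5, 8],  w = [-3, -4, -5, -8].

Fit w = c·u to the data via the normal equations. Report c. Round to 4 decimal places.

Compute the Gram sums: Σu·u = 109.
Right-hand side: Σu·w = -111.
Normal equations: [[109]]·[c]ᵀ = [-111]ᵀ.
Hence c = -111 / 109 ≈ -1.01835.

c = -1.0183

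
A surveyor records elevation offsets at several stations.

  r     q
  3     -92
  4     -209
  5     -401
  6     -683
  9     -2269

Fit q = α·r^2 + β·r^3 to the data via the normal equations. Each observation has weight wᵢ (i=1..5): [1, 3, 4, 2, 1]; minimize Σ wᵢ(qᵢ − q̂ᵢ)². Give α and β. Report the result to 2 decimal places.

The normal system XᵀWX·[α, β]ᵀ = XᵀWq is [[12502, 90416]; [90416, 700270]]·[α, β]ᵀ = [-283925, -2192269]ᵀ.
Eliminating β: 700270·(row 1) − 90416·(row 2) gives 579722484·α = 700270·(-283925) − 90416·(-2192269) = -607965846, so α = -101327641/96620414.
Then β = ((-2192269) − 90416·(-101327641/96620414))/700270 = -289397373/96620414.

α = -1.05, β = -3.00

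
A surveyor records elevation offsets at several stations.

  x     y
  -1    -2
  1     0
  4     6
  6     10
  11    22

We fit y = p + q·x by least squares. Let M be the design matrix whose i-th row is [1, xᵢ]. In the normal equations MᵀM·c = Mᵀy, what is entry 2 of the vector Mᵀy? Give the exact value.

Entry 2 ↔ basis x, so (Mᵀy)_{2} = Σᵢ (x)·yᵢ = (-1)·(-2) + (1)·(0) + (4)·(6) + (6)·(10) + (11)·(22) = 328.

328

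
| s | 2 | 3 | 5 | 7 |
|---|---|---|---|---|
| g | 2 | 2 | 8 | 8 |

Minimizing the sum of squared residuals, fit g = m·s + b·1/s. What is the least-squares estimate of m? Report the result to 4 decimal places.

m = 1.3082

Normal-equation sums: Σs·s = 87, Σs·1/s = 4, Σ1/s·1/s = 18589/44100.
For Aᵀg: Σs·g = 106, Σ1/s·g = 463/105.
det = 87·(18589/44100) − 4² = 303881/14700.
m = (106·(18589/44100) − 4·(463/105))/(303881/14700) = 1192594/911643; b = (87·(463/105) − 4·106)/(303881/14700) = -593460/303881.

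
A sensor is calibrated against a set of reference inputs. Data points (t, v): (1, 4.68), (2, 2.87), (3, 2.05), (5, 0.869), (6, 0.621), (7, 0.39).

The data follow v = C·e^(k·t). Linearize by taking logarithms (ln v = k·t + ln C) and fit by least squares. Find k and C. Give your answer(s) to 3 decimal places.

Taking logs, ln v = k·t + ln C, so regress ln v on t.
AᵀA = [[124.0000, 24.0000]; [24.0000, 6]], rhs = [-4.3464, 1.7570]ᵀ  (here Σt = 24.0000, Σ(t)² = 124.0000, Σln v = 1.7570, Σt·ln v = -4.3464).
Solving (det = 168.0000): k = -0.40623, ln C = 1.91775, so C = exp(1.91775) = 6.80566.

k = -0.406, C = 6.806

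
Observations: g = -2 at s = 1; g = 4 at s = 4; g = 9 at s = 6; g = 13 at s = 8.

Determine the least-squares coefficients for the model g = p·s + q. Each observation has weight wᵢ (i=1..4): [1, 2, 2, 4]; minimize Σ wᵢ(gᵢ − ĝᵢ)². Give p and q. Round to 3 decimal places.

p = 2.177, q = -4.377

XᵀWX·[p, q]ᵀ = XᵀWg reads: 361·p + 53·q = 554;  53·p + 9·q = 76.
(Σwᵢ·s·s = 361, Σwᵢ·s = 53, Σwᵢ·1 = 9, Σwᵢ·s·g = 554, Σwᵢ·g = 76.)
det = 361·9 − 53² = 440.
p = (554·9 − 53·76)/440 = 479/220; q = (361·76 − 53·554)/440 = -963/220.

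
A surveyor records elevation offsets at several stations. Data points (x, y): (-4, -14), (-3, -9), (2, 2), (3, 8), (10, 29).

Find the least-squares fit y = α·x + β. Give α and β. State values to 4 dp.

The normal system AᵀA·[α, β]ᵀ = Aᵀy is [[138, 8]; [8, 5]]·[α, β]ᵀ = [401, 16]ᵀ.
Eliminating β: 5·(row 1) − 8·(row 2) gives 626·α = 5·401 − 8·16 = 1877, so α = 1877/626.
Then β = (16 − 8·(1877/626))/5 = -500/313.

α = 2.9984, β = -1.5974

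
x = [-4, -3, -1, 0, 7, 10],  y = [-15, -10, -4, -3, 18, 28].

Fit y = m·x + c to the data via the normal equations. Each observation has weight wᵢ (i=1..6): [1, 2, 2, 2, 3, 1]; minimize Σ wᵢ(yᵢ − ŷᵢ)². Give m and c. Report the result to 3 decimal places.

m = 2.914, c = -2.033

Compute the Gram sums: Σwᵢ·x·x = 283, Σwᵢ·x = 19, Σwᵢ·1 = 11.
Right-hand side: Σwᵢ·x·y = 786, Σwᵢ·y = 33.
Normal equations: [[283, 19]; [19, 11]]·[m, c]ᵀ = [786, 33]ᵀ.
Eliminating c: 11·(row 1) − 19·(row 2) gives 2752·m = 11·786 − 19·33 = 8019, so m = 8019/2752.
Then c = (33 − 19·(8019/2752))/11 = -5595/2752.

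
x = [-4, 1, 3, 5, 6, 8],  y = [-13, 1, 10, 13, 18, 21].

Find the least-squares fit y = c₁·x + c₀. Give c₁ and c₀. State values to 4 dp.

c₁ = 2.9248, c₀ = -0.9284

The normal system AᵀA·[c₁, c₀]ᵀ = Aᵀy is [[151, 19]; [19, 6]]·[c₁, c₀]ᵀ = [424, 50]ᵀ.
det = 151·6 − 19² = 545.
c₁ = (424·6 − 19·50)/545 = 1594/545; c₀ = (151·50 − 19·424)/545 = -506/545.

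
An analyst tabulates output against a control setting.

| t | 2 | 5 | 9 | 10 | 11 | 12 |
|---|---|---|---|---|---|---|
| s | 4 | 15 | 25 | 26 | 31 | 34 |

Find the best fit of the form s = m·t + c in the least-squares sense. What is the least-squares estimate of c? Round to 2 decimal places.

Setting ∂/∂m … = 0 gives: 475·m + 49·c = 1317;  49·m + 6·c = 135.
Δ = 475·6 − 49² = 449.
m = (1317·6 − 49·135)/449 = 1287/449; c = (475·135 − 49·1317)/449 = -408/449.

c = -0.91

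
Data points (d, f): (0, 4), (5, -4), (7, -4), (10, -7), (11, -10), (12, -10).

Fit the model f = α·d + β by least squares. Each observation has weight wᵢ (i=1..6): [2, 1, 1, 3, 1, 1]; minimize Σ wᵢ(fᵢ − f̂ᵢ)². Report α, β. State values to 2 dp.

α = -1.13, β = 3.62

From the data, Σwᵢ·d·d = 639, Σwᵢ·d = 65, Σwᵢ·1 = 9.
And Σwᵢ·d·f = -488, Σwᵢ·f = -41.
MᵀWM·[α, β]ᵀ = MᵀWf becomes [[639, 65]; [65, 9]]·[α, β]ᵀ = [-488, -41]ᵀ.
Eliminating β: 9·(row 1) − 65·(row 2) gives 1526·α = 9·(-488) − 65·(-41) = -1727, so α = -1727/1526.
Then β = ((-41) − 65·(-1727/1526))/9 = 5521/1526.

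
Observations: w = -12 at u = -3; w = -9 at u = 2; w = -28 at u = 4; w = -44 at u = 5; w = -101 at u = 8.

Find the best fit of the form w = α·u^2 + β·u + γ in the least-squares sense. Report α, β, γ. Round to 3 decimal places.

The normal equations are: 5074·α + 682·β + 118·γ = -8156;  682·α + 118·β + 16·γ = -1122;  118·α + 16·β + 5·γ = -194.
Inverting the 3×3 Gram matrix, [α, β, γ]ᵀ = [-108023/75324, -72907/75324, -23321/12554]ᵀ.

α = -1.434, β = -0.968, γ = -1.858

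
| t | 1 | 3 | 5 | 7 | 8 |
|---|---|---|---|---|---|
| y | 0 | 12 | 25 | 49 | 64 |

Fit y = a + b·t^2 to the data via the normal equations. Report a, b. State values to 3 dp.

a = 0.748, b = 0.988

Compute the Gram sums: Σ1 = 5, Σt^2 = 148, Σt^2·t^2 = 7204.
Right-hand side: Σy = 150, Σt^2·y = 7230.
Determinant 5·7204 − 148² = 14116.
a = (150·7204 − 148·7230)/14116 = 2640/3529; b = (5·7230 − 148·150)/14116 = 6975/7058.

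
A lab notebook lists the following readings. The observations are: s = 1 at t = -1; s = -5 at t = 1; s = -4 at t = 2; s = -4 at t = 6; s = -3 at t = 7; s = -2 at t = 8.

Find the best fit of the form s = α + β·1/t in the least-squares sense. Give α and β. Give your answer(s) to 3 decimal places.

α = -2.352, β = -3.089

Sums needed: Σ1 = 6, Σ1/t = 157/168, Σ1/t·1/t = 65305/28224.
For Xᵀs: Σs = -17, Σ1/t·s = -785/84.
Determinant 6·(65305/28224) − (157/168)² = 367181/28224.
α = ((-17)·(65305/28224) − (157/168)·(-785/84))/(367181/28224) = -863695/367181; β = (6·(-785/84) − (157/168)·(-17))/(367181/28224) = -1134168/367181.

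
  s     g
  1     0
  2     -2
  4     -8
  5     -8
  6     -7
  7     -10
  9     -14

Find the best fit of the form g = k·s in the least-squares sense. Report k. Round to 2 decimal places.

k = -1.48

Sums needed: Σs·s = 212.
And Σs·g = -314.
So AᵀA·[k]ᵀ = Aᵀg: [[212]]·[k]ᵀ = [-314]ᵀ.
Hence k = -314 / 212 ≈ -1.48113.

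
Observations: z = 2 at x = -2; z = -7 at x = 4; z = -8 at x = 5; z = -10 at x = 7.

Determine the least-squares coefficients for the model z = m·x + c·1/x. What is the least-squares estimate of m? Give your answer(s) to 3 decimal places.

m = -1.566

From the data, Σx·x = 94, Σx·1/x = 4, Σ1/x·1/x = 7309/19600.
Moment sums: Σx·z = -142, Σ1/x·z = -809/140.
Normal equations: [[94, 4]; [4, 7309/19600]]·[m, c]ᵀ = [-142, -809/140]ᵀ.
Eliminating c: (7309/19600)·(row 1) − 4·(row 2) gives (186723/9800)·m = (7309/19600)·(-142) − 4·(-809/140) = -292419/9800, so m = -32491/20747.
Then c = ((-809/140) − 4·(-32491/20747))/(7309/19600) = 27020/20747.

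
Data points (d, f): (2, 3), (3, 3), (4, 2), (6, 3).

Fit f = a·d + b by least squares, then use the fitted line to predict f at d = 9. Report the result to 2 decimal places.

Normal-equation sums: Σd·d = 65, Σd = 15, Σ1 = 4.
Moment sums: Σd·f = 41, Σf = 11.
So MᵀM·[a, b]ᵀ = Mᵀf: [[65, 15]; [15, 4]]·[a, b]ᵀ = [41, 11]ᵀ.
det = 65·4 − 15² = 35.
a = (41·4 − 15·11)/35 = -1/35; b = (65·11 − 15·41)/35 = 20/7.
At d = 9: f̂ = (-1/35)·(9) + (20/7)·(1) = 13/5.

f̂ = 2.60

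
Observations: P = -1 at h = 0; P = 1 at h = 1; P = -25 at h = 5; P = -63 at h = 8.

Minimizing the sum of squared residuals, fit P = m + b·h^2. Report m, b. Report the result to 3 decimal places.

Compute the Gram sums: Σ1 = 4, Σh^2 = 90, Σh^2·h^2 = 4722.
Right-hand side: ΣP = -88, Σh^2·P = -4656.
XᵀX·[m, b]ᵀ = XᵀP becomes [[4, 90]; [90, 4722]]·[m, b]ᵀ = [-88, -4656]ᵀ.
Eliminating b: 4722·(row 1) − 90·(row 2) gives 10788·m = 4722·(-88) − 90·(-4656) = 3504, so m = 292/899.
Then b = ((-4656) − 90·(292/899))/4722 = -892/899.

m = 0.325, b = -0.992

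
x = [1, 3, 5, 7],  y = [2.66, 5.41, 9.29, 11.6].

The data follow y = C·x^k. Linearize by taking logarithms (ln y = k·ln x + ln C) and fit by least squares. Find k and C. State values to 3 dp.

k = 0.767, C = 2.570

Taking logs, ln y = k·ln x + ln C, so regress ln y on ln x.
Sums: Σln x = 4.6540, Σ(ln x)² = 7.5838, Σln y = 7.3465, Σln x·ln y = 10.2115.
Normal system: [[7.5838, 4.6540]; [4.6540, 4]]·[k, ln C]ᵀ = [10.2115, 7.3465]ᵀ.
Solving (det = 8.6759): k = 0.76714, ln C = 0.94407, so C = exp(0.94407) = 2.57042.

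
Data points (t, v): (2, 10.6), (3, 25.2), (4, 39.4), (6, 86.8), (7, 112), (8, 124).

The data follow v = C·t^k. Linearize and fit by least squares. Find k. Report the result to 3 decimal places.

k = 1.800

Linearized form: ln v = k·ln t + ln C. From the 6 transformed points,
Σln t = 8.9952, Σ(ln t)² = 14.9303, Σln v = 23.2639, Σln t·ln v = 37.4774.
Equations: 14.9303·k + 8.9952·ln C = 37.4774;  8.9952·k + 6·ln C = 23.2639.
Slope k = (n·Σln t·ln v − Σln t·Σln v)/(n·Σ(ln t)² − (Σln t)²) = (6·37.4774 − 8.9952·23.2639)/8.6686 = 1.79984; ln C = (Σln v − k·Σln t)/n = 1.17900.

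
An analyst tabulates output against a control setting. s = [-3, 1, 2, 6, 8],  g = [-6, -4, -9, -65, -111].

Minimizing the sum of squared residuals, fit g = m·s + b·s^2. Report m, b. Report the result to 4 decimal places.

m = -2.1863, b = -1.4546

The normal equations are: 114·m + 710·b = -1282;  710·m + 5490·b = -9538.
Δ = 114·5490 − 710² = 121760.
m = ((-1282)·5490 − 710·(-9538))/121760 = -6655/3044; b = (114·(-9538) − 710·(-1282))/121760 = -22139/15220.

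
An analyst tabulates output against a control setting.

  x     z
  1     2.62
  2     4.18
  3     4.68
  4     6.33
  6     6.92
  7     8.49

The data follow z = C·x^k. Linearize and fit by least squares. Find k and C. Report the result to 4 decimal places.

k = 0.5744, C = 2.6657

Linearized form: ln z = k·ln x + ln C. From the 6 transformed points,
AᵀA = [[10.6062, 6.9157]; [6.9157, 6]], rhs = [12.8731, 9.8554]ᵀ  (here Σln x = 6.9157, Σ(ln x)² = 10.6062, Σln z = 9.8554, Σln x·ln z = 12.8731).
Slope k = (n·Σln x·ln z − Σln x·Σln z)/(n·Σ(ln x)² − (Σln x)²) = (6·12.8731 − 6.9157·9.8554)/15.8099 = 0.57443; ln C = (Σln z − k·Σln x)/n = 0.98047, so C = exp(0.98047) = 2.66571.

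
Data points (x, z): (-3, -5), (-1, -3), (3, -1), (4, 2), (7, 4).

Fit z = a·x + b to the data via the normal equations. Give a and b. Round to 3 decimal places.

AᵀA·[a, b]ᵀ = Aᵀz reads: 84·a + 10·b = 51;  10·a + 5·b = -3.
det = 84·5 − 10² = 320.
a = (51·5 − 10·(-3))/320 = 57/64; b = (84·(-3) − 10·51)/320 = -381/160.

a = 0.891, b = -2.381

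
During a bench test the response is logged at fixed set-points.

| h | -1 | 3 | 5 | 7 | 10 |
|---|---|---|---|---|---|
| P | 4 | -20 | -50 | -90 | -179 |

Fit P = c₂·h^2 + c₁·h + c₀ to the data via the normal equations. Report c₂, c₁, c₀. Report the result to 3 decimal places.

c₂ = -1.544, c₁ = -2.659, c₀ = 2.581

Setting ∂/∂c₂ … = 0 gives: 13108·c₂ + 1494·c₁ + 184·c₀ = -23736;  1494·c₂ + 184·c₁ + 24·c₀ = -2734;  184·c₂ + 24·c₁ + 5·c₀ = -335.
Inverting the 3×3 Gram matrix, [c₂, c₁, c₀]ᵀ = [-121387/78619, -209038/78619, 202951/78619]ᵀ.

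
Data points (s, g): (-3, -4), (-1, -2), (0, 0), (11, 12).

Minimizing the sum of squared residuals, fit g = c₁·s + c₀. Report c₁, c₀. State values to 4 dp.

Normal-equation sums: Σs·s = 131, Σs = 7, Σ1 = 4.
Moment sums: Σs·g = 146, Σg = 6.
So XᵀX·[c₁, c₀]ᵀ = Xᵀg: [[131, 7]; [7, 4]]·[c₁, c₀]ᵀ = [146, 6]ᵀ.
det = 131·4 − 7² = 475.
c₁ = (146·4 − 7·6)/475 = 542/475; c₀ = (131·6 − 7·146)/475 = -236/475.

c₁ = 1.1411, c₀ = -0.4968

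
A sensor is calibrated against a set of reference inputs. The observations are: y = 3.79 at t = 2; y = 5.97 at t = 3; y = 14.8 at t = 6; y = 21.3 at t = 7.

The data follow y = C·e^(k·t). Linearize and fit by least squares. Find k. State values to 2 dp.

k = 0.33

Let Y = ln y. Fitting Y = k·t + ln C by least squares:
AᵀA = [[98.0000, 18.0000]; [18.0000, 4]], rhs = [45.6037, 8.8724]ᵀ  (here Σt = 18.0000, Σ(t)² = 98.0000, Σln y = 8.8724, Σt·ln y = 45.6037).
Solving (det = 68.0000): k = 0.33398, ln C = 0.71520.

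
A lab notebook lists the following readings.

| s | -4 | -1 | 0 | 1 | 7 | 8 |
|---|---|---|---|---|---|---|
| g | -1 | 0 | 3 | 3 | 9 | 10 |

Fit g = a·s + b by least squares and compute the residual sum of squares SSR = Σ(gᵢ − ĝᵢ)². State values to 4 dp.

SSR = 2.6226

The normal system AᵀA·[a, b]ᵀ = Aᵀg is [[131, 11]; [11, 6]]·[a, b]ᵀ = [150, 24]ᵀ.
Determinant 131·6 − 11² = 665.
a = (150·6 − 11·24)/665 = 636/665; b = (131·24 − 11·150)/665 = 1494/665.
Residuals: 11/19, -858/665, 501/665, -27/133, 39/665, 68/665; SSR = 1744/665.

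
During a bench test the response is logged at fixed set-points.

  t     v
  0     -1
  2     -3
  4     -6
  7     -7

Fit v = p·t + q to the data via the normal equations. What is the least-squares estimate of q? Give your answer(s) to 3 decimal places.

q = -1.364

Compute the Gram sums: Σt·t = 69, Σt = 13, Σ1 = 4.
Right-hand side: Σt·v = -79, Σv = -17.
AᵀA·[p, q]ᵀ = Aᵀv becomes [[69, 13]; [13, 4]]·[p, q]ᵀ = [-79, -17]ᵀ.
Δ = 69·4 − 13² = 107.
p = ((-79)·4 − 13·(-17))/107 = -95/107; q = (69·(-17) − 13·(-79))/107 = -146/107.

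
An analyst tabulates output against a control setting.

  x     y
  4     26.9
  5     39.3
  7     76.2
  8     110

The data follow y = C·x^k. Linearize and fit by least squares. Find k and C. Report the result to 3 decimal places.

k = 2.007, C = 1.610

Let Y = ln y. Fitting Y = k·ln x + ln C by least squares:
XᵀX = [[12.6227, 7.0211]; [7.0211, 4]], rhs = [28.6792, 15.9972]ᵀ  (here Σln x = 7.0211, Σ(ln x)² = 12.6227, Σln y = 15.9972, Σln x·ln y = 28.6792).
Δ = 12.6227·4 − (7.0211)² = 1.1954; k = (28.6792·4 − 7.0211·15.9972)/1.1954 = 2.00696, ln C = (12.6227·15.9972 − 7.0211·28.6792)/1.1954 = 0.47654, so C = exp(0.47654) = 1.61049.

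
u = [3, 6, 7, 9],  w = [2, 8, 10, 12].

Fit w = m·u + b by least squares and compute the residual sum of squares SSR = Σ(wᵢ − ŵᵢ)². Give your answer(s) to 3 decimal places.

MᵀM·[m, b]ᵀ = Mᵀw reads: 175·m + 25·b = 232;  25·m + 4·b = 32.
(Σu·u = 175, Σu = 25, Σ1 = 4, Σu·w = 232, Σw = 32.)
Eliminating b: 4·(row 1) − 25·(row 2) gives 75·m = 4·232 − 25·32 = 128, so m = 128/75.
Then b = (32 − 25·(128/75))/4 = -8/3.
Residuals: -34/75, 32/75, 18/25, -52/75; SSR = 104/75.

SSR = 1.387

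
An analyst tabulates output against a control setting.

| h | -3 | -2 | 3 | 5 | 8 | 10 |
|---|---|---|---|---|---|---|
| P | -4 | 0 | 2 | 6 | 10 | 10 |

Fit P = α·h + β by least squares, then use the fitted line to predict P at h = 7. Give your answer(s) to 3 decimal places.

P̂ = 7.665

Compute the Gram sums: Σh·h = 211, Σh = 21, Σ1 = 6.
For XᵀP: Σh·P = 228, ΣP = 24.
Normal equations: [[211, 21]; [21, 6]]·[α, β]ᵀ = [228, 24]ᵀ.
Determinant 211·6 − 21² = 825.
α = (228·6 − 21·24)/825 = 288/275; β = (211·24 − 21·228)/825 = 92/275.
At h = 7: P̂ = (288/275)·(7) + (92/275)·(1) = 2108/275.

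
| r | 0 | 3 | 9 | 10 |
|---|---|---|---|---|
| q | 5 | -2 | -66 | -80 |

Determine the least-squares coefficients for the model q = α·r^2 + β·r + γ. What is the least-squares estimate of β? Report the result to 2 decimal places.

β = -0.03

Setting ∂/∂α … = 0 gives: 16642·α + 1756·β + 190·γ = -13364;  1756·α + 190·β + 22·γ = -1400;  190·α + 22·β + 4·γ = -143.
(Σr^2·r^2 = 16642, Σr^2·r = 1756, Σr^2 = 190, Σr·r = 190, Σr = 22, Σ1 = 4, Σr^2·q = -13364, Σr·q = -1400, Σq = -143.)
Inverting the 3×3 Gram matrix, [α, β, γ]ᵀ = [-1915/2228, -77/2228, 11735/2228]ᵀ.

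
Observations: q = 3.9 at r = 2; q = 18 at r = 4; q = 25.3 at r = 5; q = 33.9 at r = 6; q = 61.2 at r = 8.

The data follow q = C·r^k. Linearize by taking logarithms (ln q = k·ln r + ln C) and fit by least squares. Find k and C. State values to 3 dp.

Let Y = ln q. Fitting Y = k·ln r + ln C by least squares:
Σln r = 7.5601, Σ(ln r)² = 12.5270, Σln q = 15.1197, Σln r·ln q = 25.0183.
Equations: 12.5270·k + 7.5601·ln C = 25.0183;  7.5601·k + 5·ln C = 15.1197.
Δ = 12.5270·5 − (7.5601)² = 5.4804; k = (25.0183·5 − 7.5601·15.1197)/5.4804 = 1.96797, ln C = (12.5270·15.1197 − 7.5601·25.0183)/5.4804 = 0.04835, so C = exp(0.04835) = 1.04953.

k = 1.968, C = 1.050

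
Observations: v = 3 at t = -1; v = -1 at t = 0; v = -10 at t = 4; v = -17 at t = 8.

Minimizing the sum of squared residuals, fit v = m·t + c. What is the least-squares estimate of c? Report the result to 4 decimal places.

Compute the Gram sums: Σt·t = 81, Σt = 11, Σ1 = 4.
And Σt·v = -179, Σv = -25.
AᵀA·[m, c]ᵀ = Aᵀv becomes [[81, 11]; [11, 4]]·[m, c]ᵀ = [-179, -25]ᵀ.
Eliminating c: 4·(row 1) − 11·(row 2) gives 203·m = 4·(-179) − 11·(-25) = -441, so m = -63/29.
Then c = ((-25) − 11·(-63/29))/4 = -8/29.

c = -0.2759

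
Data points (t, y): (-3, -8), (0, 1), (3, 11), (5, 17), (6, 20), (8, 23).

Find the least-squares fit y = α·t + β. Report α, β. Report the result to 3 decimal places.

α = 2.938, β = 1.364

AᵀA·[α, β]ᵀ = Aᵀy reads: 143·α + 19·β = 446;  19·α + 6·β = 64.
Determinant 143·6 − 19² = 497.
α = (446·6 − 19·64)/497 = 1460/497; β = (143·64 − 19·446)/497 = 678/497.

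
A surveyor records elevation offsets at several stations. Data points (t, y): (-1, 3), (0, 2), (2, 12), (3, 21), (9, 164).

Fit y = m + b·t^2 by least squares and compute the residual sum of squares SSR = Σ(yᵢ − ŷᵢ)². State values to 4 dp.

XᵀX·[m, b]ᵀ = Xᵀy reads: 5·m + 95·b = 202;  95·m + 6659·b = 13524.
det = 5·6659 − 95² = 24270.
m = (202·6659 − 95·13524)/24270 = 30169/12135; b = (5·13524 − 95·202)/24270 = 4843/2427.
Residuals: -5993/4045, -5899/12135, 6197/4045, 6731/12135, -1444/12135; SSR = 61892/12135.

SSR = 5.1003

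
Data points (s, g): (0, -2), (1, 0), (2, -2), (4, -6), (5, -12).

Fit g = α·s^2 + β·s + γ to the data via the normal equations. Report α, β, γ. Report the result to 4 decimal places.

Entries of XᵀX: Σs^2·s^2 = 898, Σs^2·s = 198, Σs^2 = 46, Σs·s = 46, Σs = 12, Σ1 = 5.
For Xᵀg: Σs^2·g = -404, Σs·g = -88, Σg = -22.
Normal equations: [[898, 198, 46]; [198, 46, 12]; [46, 12, 5]]·[α, β, γ]ᵀ = [-404, -88, -22]ᵀ.
Row-reducing yields α = -60/77, β = 148/77, γ = -142/77.

α = -0.7792, β = 1.9221, γ = -1.8442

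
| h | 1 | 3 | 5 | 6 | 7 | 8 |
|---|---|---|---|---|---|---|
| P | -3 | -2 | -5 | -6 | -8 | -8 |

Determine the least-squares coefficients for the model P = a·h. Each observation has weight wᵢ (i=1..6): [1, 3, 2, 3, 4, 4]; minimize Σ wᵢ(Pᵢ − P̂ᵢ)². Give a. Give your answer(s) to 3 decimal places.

a = -1.033

Sums needed: Σwᵢ·h·h = 638.
And Σwᵢ·h·P = -659.
a = (-659)/638 = -1.03292.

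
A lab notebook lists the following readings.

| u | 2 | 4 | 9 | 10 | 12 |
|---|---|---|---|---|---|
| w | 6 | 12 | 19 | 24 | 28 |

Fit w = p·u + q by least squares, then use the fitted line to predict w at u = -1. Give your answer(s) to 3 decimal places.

ŵ = 0.292

From the data, Σu·u = 345, Σu = 37, Σ1 = 5.
For Xᵀw: Σu·w = 807, Σw = 89.
Normal equations: [[345, 37]; [37, 5]]·[p, q]ᵀ = [807, 89]ᵀ.
Eliminating q: 5·(row 1) − 37·(row 2) gives 356·p = 5·807 − 37·89 = 742, so p = 371/178.
Then q = (89 − 37·(371/178))/5 = 423/178.
At u = -1: ŵ = (371/178)·(-1) + (423/178)·(1) = 26/89.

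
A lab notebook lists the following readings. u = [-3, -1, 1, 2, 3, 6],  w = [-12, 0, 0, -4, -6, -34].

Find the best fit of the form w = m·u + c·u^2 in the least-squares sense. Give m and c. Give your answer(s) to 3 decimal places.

m = 0.722, c = -1.059

Entries of AᵀA: Σu·u = 60, Σu·u^2 = 224, Σu^2·u^2 = 1476.
Moment sums: Σu·w = -194, Σu^2·w = -1402.
Determinant 60·1476 − 224² = 38384.
m = ((-194)·1476 − 224·(-1402))/38384 = 3463/4798; c = (60·(-1402) − 224·(-194))/38384 = -5083/4798.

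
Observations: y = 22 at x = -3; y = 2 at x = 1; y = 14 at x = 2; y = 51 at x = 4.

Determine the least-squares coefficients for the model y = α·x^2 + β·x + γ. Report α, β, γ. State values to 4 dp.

Setting ∂/∂α … = 0 gives: 354·α + 46·β + 30·γ = 1072;  46·α + 30·β + 4·γ = 168;  30·α + 4·β + 4·γ = 89.
Inverting the 3×3 Gram matrix, [α, β, γ]ᵀ = [9253/3098, 3719/3098, -2093/1549]ᵀ.

α = 2.9868, β = 1.2005, γ = -1.3512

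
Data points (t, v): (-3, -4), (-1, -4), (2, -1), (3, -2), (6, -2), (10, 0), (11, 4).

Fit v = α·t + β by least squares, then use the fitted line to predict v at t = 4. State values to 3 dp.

v̂ = -1.286

Sums needed: Σt·t = 280, Σt = 28, Σ1 = 7.
Moment sums: Σt·v = 40, Σv = -9.
MᵀM·[α, β]ᵀ = Mᵀv becomes [[280, 28]; [28, 7]]·[α, β]ᵀ = [40, -9]ᵀ.
Eliminating β: 7·(row 1) − 28·(row 2) gives 1176·α = 7·40 − 28·(-9) = 532, so α = 19/42.
Then β = ((-9) − 28·(19/42))/7 = -65/21.
At t = 4: v̂ = (19/42)·(4) + (-65/21)·(1) = -9/7.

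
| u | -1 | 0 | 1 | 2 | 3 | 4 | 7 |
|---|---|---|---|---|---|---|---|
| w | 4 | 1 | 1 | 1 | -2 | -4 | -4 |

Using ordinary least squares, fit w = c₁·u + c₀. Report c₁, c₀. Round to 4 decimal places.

c₁ = -1.0164, c₀ = 1.8947

The normal equations are: 80·c₁ + 16·c₀ = -51;  16·c₁ + 7·c₀ = -3.
Eliminating c₀: 7·(row 1) − 16·(row 2) gives 304·c₁ = 7·(-51) − 16·(-3) = -309, so c₁ = -309/304.
Then c₀ = ((-3) − 16·(-309/304))/7 = 36/19.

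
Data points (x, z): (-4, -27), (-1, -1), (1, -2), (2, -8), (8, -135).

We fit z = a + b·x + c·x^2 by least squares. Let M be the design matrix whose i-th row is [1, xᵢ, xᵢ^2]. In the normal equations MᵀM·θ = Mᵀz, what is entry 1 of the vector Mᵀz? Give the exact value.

Entry 1 ↔ basis 1, so (Mᵀz)_{1} = Σᵢ zᵢ = (1)·(-27) + (1)·(-1) + (1)·(-2) + (1)·(-8) + (1)·(-135) = -173.

-173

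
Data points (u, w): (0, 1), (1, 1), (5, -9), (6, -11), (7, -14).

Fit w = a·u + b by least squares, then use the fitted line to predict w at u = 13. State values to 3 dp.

With design matrix A, AᵀA = [[111, 19]; [19, 5]] and Aᵀw = [-208, -32]ᵀ.
Δ = 111·5 − 19² = 194.
a = ((-208)·5 − 19·(-32))/194 = -216/97; b = (111·(-32) − 19·(-208))/194 = 200/97.
At u = 13: ŵ = (-216/97)·(13) + (200/97)·(1) = -2608/97.

ŵ = -26.887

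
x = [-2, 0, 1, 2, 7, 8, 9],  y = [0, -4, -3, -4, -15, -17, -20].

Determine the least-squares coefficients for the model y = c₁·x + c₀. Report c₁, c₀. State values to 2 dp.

Compute the Gram sums: Σx·x = 203, Σx = 25, Σ1 = 7.
And Σx·y = -432, Σy = -63.
Normal equations: [[203, 25]; [25, 7]]·[c₁, c₀]ᵀ = [-432, -63]ᵀ.
Δ = 203·7 − 25² = 796.
c₁ = ((-432)·7 − 25·(-63))/796 = -1449/796; c₀ = (203·(-63) − 25·(-432))/796 = -1989/796.

c₁ = -1.82, c₀ = -2.50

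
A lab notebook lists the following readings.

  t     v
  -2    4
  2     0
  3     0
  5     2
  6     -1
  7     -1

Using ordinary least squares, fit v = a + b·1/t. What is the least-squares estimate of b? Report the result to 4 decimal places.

b = -4.2545

Compute the Gram sums: Σ1 = 6, Σ1/t = 59/70, Σ1/t·1/t = 30839/44100.
For Xᵀv: Σv = 4, Σ1/t·v = -401/210.
Normal equations: [[6, 59/70]; [59/70, 30839/44100]]·[a, b]ᵀ = [4, -401/210]ᵀ.
Eliminating b: (30839/44100)·(row 1) − (59/70)·(row 2) gives (10247/2940)·a = (30839/44100)·4 − (59/70)·(-401/210) = 194333/44100, so a = 194333/153705.
Then b = ((-401/210) − (59/70)·(194333/153705))/(30839/44100) = -43596/10247.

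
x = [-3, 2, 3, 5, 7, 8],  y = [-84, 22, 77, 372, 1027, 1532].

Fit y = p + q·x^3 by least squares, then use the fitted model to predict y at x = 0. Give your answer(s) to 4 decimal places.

ŷ = -2.8678

From the data, Σ1 = 6, Σx^3 = 988, Σx^3·x^3 = 396940.
For Aᵀy: Σy = 2946, Σx^3·y = 1187668.
AᵀA·[p, q]ᵀ = Aᵀy becomes [[6, 988]; [988, 396940]]·[p, q]ᵀ = [2946, 1187668]ᵀ.
Eliminating q: 396940·(row 1) − 988·(row 2) gives 1405496·p = 396940·2946 − 988·1187668 = -4030744, so p = -503843/175687.
Then q = (1187668 − 988·(-503843/175687))/396940 = 526920/175687.
At x = 0: ŷ = (-503843/175687)·(1) + (526920/175687)·(0) = -503843/175687.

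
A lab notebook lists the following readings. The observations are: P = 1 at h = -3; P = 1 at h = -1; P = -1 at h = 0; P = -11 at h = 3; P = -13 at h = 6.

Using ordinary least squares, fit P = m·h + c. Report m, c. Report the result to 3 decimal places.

The normal equations are: 55·m + 5·c = -115;  5·m + 5·c = -23.
Determinant 55·5 − 5² = 250.
m = ((-115)·5 − 5·(-23))/250 = -46/25; c = (55·(-23) − 5·(-115))/250 = -69/25.

m = -1.840, c = -2.760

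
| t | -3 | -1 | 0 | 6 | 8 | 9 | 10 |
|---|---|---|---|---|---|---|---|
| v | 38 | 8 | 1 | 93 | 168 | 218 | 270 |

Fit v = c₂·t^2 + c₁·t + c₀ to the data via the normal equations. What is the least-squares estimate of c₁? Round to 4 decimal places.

c₁ = -2.8988

Entries of MᵀM: Σt^2·t^2 = 22035, Σt^2·t = 2429, Σt^2 = 291, Σt·t = 291, Σt = 29, Σ1 = 7.
Moment sums: Σt^2·v = 59108, Σt·v = 6442, Σv = 796.
Normal equations: [[22035, 2429, 291]; [2429, 291, 29]; [291, 29, 7]]·[c₂, c₁, c₀]ᵀ = [59108, 6442, 796]ᵀ.
Solving the 3×3 system (Gaussian elimination) gives c₂ = 523605/176008, c₁ = -510215/176008, c₀ = 90341/44002.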